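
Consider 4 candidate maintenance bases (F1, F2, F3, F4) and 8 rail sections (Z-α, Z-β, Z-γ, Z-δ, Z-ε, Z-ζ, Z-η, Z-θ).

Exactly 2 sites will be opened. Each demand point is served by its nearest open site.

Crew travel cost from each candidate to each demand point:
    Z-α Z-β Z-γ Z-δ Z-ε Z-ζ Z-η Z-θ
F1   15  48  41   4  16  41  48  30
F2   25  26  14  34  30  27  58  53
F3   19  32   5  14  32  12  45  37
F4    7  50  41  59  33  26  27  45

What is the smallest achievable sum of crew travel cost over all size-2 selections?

Open {F1, F3}.
  Z-α→F1 15, Z-β→F3 32, Z-γ→F3 5, Z-δ→F1 4, Z-ε→F1 16, Z-ζ→F3 12, Z-η→F3 45, Z-θ→F1 30  ⇒ total 159.
Compare {F3, F4}: total 166.
Compare {F1, F2}: total 180.
No size-2 selection does better; minimum is 159.

159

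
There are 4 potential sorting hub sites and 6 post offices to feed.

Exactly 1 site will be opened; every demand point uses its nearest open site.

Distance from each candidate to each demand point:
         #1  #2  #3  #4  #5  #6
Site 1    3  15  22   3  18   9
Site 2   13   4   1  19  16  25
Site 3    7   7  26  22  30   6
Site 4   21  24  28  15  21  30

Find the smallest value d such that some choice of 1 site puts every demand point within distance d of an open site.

Open {Site 1}.
  Farthest demand point is #3 at distance 22 (to Site 1); all others are ≤ 22.
With {Site 2} the worst case is 25.
With {Site 3} the worst case is 30.
No size-1 selection achieves below 22.

22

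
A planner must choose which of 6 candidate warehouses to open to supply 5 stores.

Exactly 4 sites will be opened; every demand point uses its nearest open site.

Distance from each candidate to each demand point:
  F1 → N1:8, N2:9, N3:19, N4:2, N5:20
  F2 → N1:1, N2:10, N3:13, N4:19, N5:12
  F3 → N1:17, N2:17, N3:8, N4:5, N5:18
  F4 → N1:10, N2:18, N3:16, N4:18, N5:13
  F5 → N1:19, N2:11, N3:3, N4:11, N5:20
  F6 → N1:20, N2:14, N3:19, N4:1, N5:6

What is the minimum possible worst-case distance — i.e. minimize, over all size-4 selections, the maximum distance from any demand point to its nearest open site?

9

Open {F1, F2, F3, F6}.
  Farthest demand point is N2 at distance 9 (to F1); all others are ≤ 9.
With {F1, F2, F5, F6} the worst case is 9.
With {F1, F3, F4, F6} the worst case is 9.
No size-4 selection achieves below 9.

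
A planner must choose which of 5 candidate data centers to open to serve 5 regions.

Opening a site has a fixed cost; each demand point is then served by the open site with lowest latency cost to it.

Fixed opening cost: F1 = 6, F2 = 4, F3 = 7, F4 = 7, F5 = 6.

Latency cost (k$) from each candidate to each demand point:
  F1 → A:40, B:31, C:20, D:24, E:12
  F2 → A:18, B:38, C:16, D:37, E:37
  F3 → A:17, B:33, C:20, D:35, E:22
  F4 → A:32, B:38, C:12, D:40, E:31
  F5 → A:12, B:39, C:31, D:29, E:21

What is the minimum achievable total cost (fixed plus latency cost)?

110

Open {F1, F4, F5}: assign each demand point to its cheapest open site.
  A→F5 12, B→F1 31, C→F4 12, D→F1 24, E→F1 12
  latency cost 91, fixed 19 → total 110.
Compare {F1, F2}: latency cost 101 + fixed 10 = 111.
Compare {F1, F5}: latency cost 99 + fixed 12 = 111.
Compare {F1, F2, F5}: latency cost 95 + fixed 16 = 111.
All other subsets cost ≥ 111. Minimum total cost: 110.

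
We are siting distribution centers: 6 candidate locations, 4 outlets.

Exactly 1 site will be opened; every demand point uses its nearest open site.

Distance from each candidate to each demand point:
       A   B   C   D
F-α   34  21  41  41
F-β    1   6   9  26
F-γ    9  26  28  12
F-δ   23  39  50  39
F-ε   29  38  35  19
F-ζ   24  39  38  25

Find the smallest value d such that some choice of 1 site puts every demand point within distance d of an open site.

Open {F-β}.
  Farthest demand point is D at distance 26 (to F-β); all others are ≤ 26.
With {F-γ} the worst case is 28.
With {F-ε} the worst case is 38.
No size-1 selection achieves below 26.

26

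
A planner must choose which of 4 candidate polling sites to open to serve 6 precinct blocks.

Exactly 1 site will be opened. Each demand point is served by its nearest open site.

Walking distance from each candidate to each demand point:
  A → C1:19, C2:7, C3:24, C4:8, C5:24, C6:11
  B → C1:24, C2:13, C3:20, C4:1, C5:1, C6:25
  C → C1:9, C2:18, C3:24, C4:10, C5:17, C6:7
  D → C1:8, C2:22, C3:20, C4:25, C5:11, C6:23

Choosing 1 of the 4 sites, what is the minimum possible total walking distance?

Open {B}.
  C1→B 24, C2→B 13, C3→B 20, C4→B 1, C5→B 1, C6→B 25  ⇒ total 84.
Compare {C}: total 85.
Compare {A}: total 93.
No size-1 selection does better; minimum is 84.

84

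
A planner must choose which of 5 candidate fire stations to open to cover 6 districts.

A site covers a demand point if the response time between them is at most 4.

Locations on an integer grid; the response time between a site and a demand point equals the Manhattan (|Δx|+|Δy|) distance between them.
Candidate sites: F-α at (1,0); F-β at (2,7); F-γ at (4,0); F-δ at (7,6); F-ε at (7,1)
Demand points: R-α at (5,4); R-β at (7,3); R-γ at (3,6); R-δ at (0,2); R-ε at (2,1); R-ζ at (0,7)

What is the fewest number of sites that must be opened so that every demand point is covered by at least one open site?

3

Coverage sets (demand points within 4 of each site):
  F-α: {R-δ, R-ε}
  F-β: {R-γ, R-ζ}
  F-γ: {R-ε}
  F-δ: {R-α, R-β, R-γ}
  F-ε: {R-β}
No 2 sites suffice: every size-2 union leaves at least one demand point uncovered.
But {F-α, F-β, F-δ} covers everything, so the minimum is 3.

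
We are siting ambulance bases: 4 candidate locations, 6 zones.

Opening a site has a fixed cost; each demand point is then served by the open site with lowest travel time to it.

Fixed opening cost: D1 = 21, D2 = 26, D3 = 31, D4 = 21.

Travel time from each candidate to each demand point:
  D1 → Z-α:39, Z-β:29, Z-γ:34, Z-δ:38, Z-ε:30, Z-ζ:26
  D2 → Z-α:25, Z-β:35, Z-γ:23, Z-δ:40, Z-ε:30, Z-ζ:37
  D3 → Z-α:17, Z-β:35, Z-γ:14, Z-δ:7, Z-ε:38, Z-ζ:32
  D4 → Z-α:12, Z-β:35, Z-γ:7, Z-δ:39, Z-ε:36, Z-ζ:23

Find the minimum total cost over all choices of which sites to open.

172

Open {D3, D4}: assign each demand point to its cheapest open site.
  Z-α→D4 12, Z-β→D3 35, Z-γ→D4 7, Z-δ→D3 7, Z-ε→D4 36, Z-ζ→D4 23
  travel time 120, fixed 52 → total 172.
Compare {D4}: travel time 152 + fixed 21 = 173.
Compare {D3}: travel time 143 + fixed 31 = 174.
Compare {D1, D3}: travel time 123 + fixed 52 = 175.
All other subsets cost ≥ 173. Minimum total cost: 172.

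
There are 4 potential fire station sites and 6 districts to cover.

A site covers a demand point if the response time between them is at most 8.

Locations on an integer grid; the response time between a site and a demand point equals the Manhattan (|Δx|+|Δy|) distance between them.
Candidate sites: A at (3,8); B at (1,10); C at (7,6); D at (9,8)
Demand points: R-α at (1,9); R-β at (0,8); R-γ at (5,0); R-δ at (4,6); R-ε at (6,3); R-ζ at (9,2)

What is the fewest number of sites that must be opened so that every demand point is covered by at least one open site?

Coverage sets (demand points within 8 of each site):
  A: {R-α, R-β, R-δ, R-ε}
  B: {R-α, R-β, R-δ}
  C: {R-γ, R-δ, R-ε, R-ζ}
  D: {R-δ, R-ε, R-ζ}
No single site covers all 6 demand points.
But {A, C} covers everything, so the minimum is 2.

2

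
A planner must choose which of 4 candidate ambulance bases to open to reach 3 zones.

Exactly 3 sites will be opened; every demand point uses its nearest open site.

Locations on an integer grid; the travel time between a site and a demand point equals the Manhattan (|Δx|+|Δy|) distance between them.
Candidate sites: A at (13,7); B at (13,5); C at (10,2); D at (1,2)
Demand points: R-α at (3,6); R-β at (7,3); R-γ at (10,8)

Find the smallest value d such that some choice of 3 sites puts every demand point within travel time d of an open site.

Open {A, C, D}.
  Farthest demand point is R-α at travel time 6 (to D); all others are ≤ 6.
With {B, C, D} the worst case is 6.
With {A, B, D} the worst case is 7.
No size-3 selection achieves below 6.

6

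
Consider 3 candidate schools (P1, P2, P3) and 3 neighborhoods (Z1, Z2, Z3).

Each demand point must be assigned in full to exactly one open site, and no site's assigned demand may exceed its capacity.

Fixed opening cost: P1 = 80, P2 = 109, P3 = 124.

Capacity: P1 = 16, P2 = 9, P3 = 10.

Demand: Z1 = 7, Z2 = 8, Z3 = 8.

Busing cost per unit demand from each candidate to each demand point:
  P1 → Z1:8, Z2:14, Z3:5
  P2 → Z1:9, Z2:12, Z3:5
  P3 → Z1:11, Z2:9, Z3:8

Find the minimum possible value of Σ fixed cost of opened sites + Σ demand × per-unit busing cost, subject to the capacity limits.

Open {P1, P3}; cheapest assignment that respects the capacities:
  P1 (cap 16, load 15): Z1, Z3 — cost 7×8 + 8×5 = 96
  P3 (cap 10, load 8): Z2 — cost 8×9 = 72
  Shipping 168, fixed 204 → total 372.
  Any other capacity-feasible assignment to {P1, P3} ships for at least 168.
Compare {P1, P2}: its best feasible assignment gives total 381.
Compare {P1, P2, P3}: its best feasible assignment gives total 481.
Every other set of open sites that can feasibly serve all demand totals ≥ 381 even under its best assignment. Minimum: 372.

372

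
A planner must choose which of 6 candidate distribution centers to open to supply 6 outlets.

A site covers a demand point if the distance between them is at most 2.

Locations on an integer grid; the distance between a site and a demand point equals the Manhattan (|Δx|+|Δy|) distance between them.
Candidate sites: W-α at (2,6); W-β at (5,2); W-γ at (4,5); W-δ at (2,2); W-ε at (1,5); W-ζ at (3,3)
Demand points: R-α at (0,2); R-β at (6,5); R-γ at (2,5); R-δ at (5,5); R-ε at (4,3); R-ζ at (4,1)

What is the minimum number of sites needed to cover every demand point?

3

Coverage sets (demand points within 2 of each site):
  W-α: {R-γ}
  W-β: {R-ε, R-ζ}
  W-γ: {R-β, R-γ, R-δ, R-ε}
  W-δ: {R-α}
  W-ε: {R-γ}
  W-ζ: {R-ε}
No 2 sites suffice: every size-2 union leaves at least one demand point uncovered.
But {W-β, W-γ, W-δ} covers everything, so the minimum is 3.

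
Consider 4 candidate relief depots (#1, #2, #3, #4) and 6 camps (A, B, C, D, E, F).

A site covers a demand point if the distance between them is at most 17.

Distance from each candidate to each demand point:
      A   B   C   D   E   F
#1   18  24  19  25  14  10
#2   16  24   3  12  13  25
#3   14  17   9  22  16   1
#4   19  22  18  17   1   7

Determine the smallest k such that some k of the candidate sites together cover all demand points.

2

Coverage sets (demand points within 17 of each site):
  #1: {E, F}
  #2: {A, C, D, E}
  #3: {A, B, C, E, F}
  #4: {D, E, F}
No single site covers all 6 demand points.
But {#2, #3} covers everything, so the minimum is 2.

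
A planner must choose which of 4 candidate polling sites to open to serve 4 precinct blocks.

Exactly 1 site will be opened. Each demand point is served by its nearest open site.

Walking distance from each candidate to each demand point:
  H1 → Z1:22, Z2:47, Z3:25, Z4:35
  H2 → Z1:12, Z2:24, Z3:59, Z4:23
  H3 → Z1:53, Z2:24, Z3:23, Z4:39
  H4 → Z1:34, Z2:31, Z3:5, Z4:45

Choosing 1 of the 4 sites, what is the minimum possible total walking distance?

Open {H4}.
  Z1→H4 34, Z2→H4 31, Z3→H4 5, Z4→H4 45  ⇒ total 115.
Compare {H2}: total 118.
Compare {H1}: total 129.
No size-1 selection does better; minimum is 115.

115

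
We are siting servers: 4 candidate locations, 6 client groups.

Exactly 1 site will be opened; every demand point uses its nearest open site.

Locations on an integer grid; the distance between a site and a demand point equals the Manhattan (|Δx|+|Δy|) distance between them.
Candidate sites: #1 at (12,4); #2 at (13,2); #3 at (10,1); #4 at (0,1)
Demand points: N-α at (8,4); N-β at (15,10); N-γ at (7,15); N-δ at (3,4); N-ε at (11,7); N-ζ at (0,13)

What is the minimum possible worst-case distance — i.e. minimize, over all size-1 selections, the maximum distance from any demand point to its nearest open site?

Open {#1}.
  Farthest demand point is N-ζ at distance 21 (to #1); all others are ≤ 21.
With {#3} the worst case is 22.
With {#2} the worst case is 24.
No size-1 selection achieves below 21.

21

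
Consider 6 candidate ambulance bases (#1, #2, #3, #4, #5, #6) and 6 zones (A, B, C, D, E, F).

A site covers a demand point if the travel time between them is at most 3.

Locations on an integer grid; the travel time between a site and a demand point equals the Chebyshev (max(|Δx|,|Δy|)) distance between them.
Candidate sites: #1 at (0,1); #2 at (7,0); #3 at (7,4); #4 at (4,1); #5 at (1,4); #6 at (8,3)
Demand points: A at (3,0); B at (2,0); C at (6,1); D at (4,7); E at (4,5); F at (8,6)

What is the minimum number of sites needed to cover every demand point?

2

Coverage sets (demand points within 3 of each site):
  #1: {A, B}
  #2: {C}
  #3: {C, D, E, F}
  #4: {A, B, C}
  #5: {D, E}
  #6: {C, F}
No single site covers all 6 demand points.
But {#1, #3} covers everything, so the minimum is 2.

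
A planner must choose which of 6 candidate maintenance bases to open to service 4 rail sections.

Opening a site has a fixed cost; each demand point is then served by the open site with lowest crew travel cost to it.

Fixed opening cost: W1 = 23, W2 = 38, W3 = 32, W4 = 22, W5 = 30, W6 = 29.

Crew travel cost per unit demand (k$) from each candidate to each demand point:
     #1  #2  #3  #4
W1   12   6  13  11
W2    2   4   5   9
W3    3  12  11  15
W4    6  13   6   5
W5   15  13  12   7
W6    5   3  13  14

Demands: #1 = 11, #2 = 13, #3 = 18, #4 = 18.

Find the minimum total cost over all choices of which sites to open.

Open {W2, W4}: assign each demand point to its cheapest open site.
  #1→W2 11×2=22, #2→W2 13×4=52, #3→W2 18×5=90, #4→W4 18×5=90
  crew travel cost 254, fixed 60 → total 314.
Compare {W2, W4, W6}: crew travel cost 241 + fixed 89 = 330.
Compare {W1, W2, W4}: crew travel cost 254 + fixed 83 = 337.
Compare {W4, W6}: crew travel cost 292 + fixed 51 = 343.
All other subsets cost ≥ 330. Minimum total cost: 314.

314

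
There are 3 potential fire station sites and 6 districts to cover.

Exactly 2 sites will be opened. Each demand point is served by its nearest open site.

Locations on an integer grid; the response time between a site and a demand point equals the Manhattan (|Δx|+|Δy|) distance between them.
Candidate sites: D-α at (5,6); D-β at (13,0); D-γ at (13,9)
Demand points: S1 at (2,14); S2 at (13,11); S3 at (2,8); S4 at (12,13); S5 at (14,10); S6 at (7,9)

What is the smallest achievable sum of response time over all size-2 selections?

Open {D-α, D-γ}.
  S1→D-α 11, S2→D-γ 2, S3→D-α 5, S4→D-γ 5, S5→D-γ 2, S6→D-α 5  ⇒ total 30.
Compare {D-β, D-γ}: total 43.
Compare {D-α, D-β}: total 57.

30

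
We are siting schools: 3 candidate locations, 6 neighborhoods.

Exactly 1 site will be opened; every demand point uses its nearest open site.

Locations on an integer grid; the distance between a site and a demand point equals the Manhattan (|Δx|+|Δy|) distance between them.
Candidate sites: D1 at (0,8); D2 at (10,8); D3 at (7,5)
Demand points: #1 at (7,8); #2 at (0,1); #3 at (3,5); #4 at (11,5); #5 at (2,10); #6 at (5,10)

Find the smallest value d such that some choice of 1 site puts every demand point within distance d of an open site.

Open {D3}.
  Farthest demand point is #2 at distance 11 (to D3); all others are ≤ 11.
With {D1} the worst case is 14.
With {D2} the worst case is 17.
No size-1 selection achieves below 11.

11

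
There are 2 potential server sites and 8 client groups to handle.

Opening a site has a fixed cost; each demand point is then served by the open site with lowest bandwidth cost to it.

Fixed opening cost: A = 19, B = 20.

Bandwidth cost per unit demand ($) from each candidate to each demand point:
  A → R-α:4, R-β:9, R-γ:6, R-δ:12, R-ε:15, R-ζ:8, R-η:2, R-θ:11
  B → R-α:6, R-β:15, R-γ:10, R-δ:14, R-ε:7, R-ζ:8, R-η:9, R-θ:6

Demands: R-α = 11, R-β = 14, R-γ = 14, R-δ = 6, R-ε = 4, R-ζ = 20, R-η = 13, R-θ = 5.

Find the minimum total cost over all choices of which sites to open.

Open {A, B}: assign each demand point to its cheapest open site.
  R-α→A 11×4=44, R-β→A 14×9=126, R-γ→A 14×6=84, R-δ→A 6×12=72, R-ε→B 4×7=28, R-ζ→A 20×8=160, R-η→A 13×2=26, R-θ→B 5×6=30
  bandwidth cost 570, fixed 39 → total 609.
Compare {A}: bandwidth cost 627 + fixed 19 = 646.
Compare {B}: bandwidth cost 835 + fixed 20 = 855.

609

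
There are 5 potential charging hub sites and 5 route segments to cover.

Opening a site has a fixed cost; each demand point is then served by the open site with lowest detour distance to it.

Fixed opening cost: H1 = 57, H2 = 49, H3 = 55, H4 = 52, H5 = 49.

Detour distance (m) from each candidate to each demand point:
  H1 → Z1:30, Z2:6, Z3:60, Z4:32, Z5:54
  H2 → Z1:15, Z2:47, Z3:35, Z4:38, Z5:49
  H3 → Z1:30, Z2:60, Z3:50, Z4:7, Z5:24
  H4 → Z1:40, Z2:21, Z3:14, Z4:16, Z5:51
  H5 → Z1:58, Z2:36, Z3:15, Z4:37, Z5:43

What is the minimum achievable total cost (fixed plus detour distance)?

Open {H4}: assign each demand point to its cheapest open site.
  Z1→H4 40, Z2→H4 21, Z3→H4 14, Z4→H4 16, Z5→H4 51
  detour distance 142, fixed 52 → total 194.
Compare {H3, H4}: detour distance 96 + fixed 107 = 203.
Compare {H2, H4}: detour distance 115 + fixed 101 = 216.
Compare {H3, H5}: detour distance 112 + fixed 104 = 216.
All other subsets cost ≥ 203. Minimum total cost: 194.

194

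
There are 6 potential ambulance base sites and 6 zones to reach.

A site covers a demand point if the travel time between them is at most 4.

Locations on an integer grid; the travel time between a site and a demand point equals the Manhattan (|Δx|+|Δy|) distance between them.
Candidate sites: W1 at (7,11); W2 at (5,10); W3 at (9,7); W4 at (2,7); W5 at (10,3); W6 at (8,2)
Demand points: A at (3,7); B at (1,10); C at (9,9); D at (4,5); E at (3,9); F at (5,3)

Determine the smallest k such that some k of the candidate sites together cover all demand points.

Coverage sets (demand points within 4 of each site):
  W1: {C}
  W2: {B, E}
  W3: {C}
  W4: {A, B, D, E}
  W5: {}
  W6: {F}
No 2 sites suffice: every size-2 union leaves at least one demand point uncovered.
But {W1, W4, W6} covers everything, so the minimum is 3.

3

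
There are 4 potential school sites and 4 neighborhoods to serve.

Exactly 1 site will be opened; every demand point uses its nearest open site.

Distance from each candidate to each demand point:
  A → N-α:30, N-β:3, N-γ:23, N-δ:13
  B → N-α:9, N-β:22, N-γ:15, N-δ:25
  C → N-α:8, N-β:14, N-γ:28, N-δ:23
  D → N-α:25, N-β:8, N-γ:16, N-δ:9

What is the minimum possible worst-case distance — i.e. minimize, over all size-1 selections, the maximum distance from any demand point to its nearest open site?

25

Open {B}.
  Farthest demand point is N-δ at distance 25 (to B); all others are ≤ 25.
With {D} the worst case is 25.
With {C} the worst case is 28.
No size-1 selection achieves below 25.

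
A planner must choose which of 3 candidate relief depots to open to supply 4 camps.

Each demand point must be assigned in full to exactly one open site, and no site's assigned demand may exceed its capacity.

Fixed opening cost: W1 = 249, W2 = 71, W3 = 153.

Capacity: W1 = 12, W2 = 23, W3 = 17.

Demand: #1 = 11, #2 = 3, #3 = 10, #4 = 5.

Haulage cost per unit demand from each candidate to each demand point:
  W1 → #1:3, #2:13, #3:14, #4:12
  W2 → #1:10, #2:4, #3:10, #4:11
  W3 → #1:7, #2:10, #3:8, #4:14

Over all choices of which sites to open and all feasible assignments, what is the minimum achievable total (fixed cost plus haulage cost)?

468

Open {W2, W3}; cheapest assignment that respects the capacities:
  W2 (cap 23, load 18): #2, #3, #4 — cost 3×4 + 10×10 + 5×11 = 167
  W3 (cap 17, load 11): #1 — cost 11×7 = 77
  Shipping 244, fixed 224 → total 468.
  Any other capacity-feasible assignment to {W2, W3} ships for at least 244.
Compare {W1, W2}: its best feasible assignment gives total 520.
Compare {W1, W2, W3}: its best feasible assignment gives total 653.
Every other set of open sites that can feasibly serve all demand totals ≥ 520 even under its best assignment. Minimum: 468.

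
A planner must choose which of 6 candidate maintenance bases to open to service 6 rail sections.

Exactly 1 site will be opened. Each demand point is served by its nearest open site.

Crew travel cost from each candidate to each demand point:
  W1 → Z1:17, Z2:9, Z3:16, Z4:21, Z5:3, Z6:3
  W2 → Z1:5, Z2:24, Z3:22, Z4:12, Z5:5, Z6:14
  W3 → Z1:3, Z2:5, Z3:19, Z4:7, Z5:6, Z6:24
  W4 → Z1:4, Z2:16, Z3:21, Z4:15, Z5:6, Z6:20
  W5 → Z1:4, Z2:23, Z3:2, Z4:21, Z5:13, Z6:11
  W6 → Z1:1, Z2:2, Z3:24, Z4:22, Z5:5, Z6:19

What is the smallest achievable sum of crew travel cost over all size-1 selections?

Open {W3}.
  Z1→W3 3, Z2→W3 5, Z3→W3 19, Z4→W3 7, Z5→W3 6, Z6→W3 24  ⇒ total 64.
Compare {W1}: total 69.
Compare {W6}: total 73.
No size-1 selection does better; minimum is 64.

64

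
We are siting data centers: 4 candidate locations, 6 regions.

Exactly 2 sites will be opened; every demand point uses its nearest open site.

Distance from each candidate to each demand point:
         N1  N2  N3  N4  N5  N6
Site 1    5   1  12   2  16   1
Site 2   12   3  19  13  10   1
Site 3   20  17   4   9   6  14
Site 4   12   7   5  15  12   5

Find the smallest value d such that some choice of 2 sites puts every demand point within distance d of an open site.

6

Open {Site 1, Site 3}.
  Farthest demand point is N5 at distance 6 (to Site 3); all others are ≤ 6.
With {Site 1, Site 2} the worst case is 12.
With {Site 1, Site 4} the worst case is 12.
No size-2 selection achieves below 6.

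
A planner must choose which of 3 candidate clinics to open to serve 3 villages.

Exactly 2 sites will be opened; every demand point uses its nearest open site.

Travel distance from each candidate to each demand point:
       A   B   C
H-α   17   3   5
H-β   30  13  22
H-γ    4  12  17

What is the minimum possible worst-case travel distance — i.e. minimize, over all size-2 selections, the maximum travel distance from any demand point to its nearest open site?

Open {H-α, H-γ}.
  Farthest demand point is C at travel distance 5 (to H-α); all others are ≤ 5.
With {H-α, H-β} the worst case is 17.
With {H-β, H-γ} the worst case is 17.
No size-2 selection achieves below 5.

5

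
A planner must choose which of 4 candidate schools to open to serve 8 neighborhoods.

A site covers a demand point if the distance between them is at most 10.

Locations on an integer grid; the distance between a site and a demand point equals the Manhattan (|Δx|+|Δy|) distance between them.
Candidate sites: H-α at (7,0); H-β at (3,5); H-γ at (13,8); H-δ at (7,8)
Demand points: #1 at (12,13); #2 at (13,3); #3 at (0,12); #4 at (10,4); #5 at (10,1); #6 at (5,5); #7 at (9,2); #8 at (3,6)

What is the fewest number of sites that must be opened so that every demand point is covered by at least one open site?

2

Coverage sets (demand points within 10 of each site):
  H-α: {#2, #4, #5, #6, #7, #8}
  H-β: {#3, #4, #6, #7, #8}
  H-γ: {#1, #2, #4, #5, #7}
  H-δ: {#1, #4, #5, #6, #7, #8}
No single site covers all 8 demand points.
But {H-β, H-γ} covers everything, so the minimum is 2.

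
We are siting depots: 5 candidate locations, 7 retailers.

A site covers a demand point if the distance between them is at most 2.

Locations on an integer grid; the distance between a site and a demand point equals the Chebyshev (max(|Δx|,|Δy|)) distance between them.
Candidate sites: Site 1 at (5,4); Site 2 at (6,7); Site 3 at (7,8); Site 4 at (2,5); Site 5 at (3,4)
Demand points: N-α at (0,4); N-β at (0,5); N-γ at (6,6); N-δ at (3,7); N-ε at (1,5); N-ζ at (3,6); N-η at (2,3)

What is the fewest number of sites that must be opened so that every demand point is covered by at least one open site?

Coverage sets (demand points within 2 of each site):
  Site 1: {N-γ, N-ζ}
  Site 2: {N-γ}
  Site 3: {N-γ}
  Site 4: {N-α, N-β, N-δ, N-ε, N-ζ, N-η}
  Site 5: {N-ε, N-ζ, N-η}
No single site covers all 7 demand points.
But {Site 1, Site 4} covers everything, so the minimum is 2.

2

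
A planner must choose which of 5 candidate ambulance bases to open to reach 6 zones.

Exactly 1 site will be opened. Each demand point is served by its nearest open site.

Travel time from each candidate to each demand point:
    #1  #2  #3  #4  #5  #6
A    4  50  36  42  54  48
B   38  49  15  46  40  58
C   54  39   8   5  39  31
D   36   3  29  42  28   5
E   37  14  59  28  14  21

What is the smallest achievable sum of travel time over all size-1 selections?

Open {D}.
  #1→D 36, #2→D 3, #3→D 29, #4→D 42, #5→D 28, #6→D 5  ⇒ total 143.
Compare {E}: total 173.
Compare {C}: total 176.
No size-1 selection does better; minimum is 143.

143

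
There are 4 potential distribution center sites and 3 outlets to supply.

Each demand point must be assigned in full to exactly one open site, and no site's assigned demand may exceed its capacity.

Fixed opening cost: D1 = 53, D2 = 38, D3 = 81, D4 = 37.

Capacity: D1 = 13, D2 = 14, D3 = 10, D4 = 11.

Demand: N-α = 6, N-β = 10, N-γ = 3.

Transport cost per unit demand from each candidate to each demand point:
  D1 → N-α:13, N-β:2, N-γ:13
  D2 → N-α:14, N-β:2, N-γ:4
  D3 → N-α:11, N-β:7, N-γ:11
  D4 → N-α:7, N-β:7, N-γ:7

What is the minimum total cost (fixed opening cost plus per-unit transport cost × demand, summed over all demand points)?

Open {D2, D4}; cheapest assignment that respects the capacities:
  D2 (cap 14, load 13): N-β, N-γ — cost 10×2 + 3×4 = 32
  D4 (cap 11, load 6): N-α — cost 6×7 = 42
  Shipping 74, fixed 75 → total 149.
  Any other capacity-feasible assignment to {D2, D4} ships for at least 74.
Compare {D1, D4}: its best feasible assignment gives total 173.
Compare {D1, D2}: its best feasible assignment gives total 201.
Every other set of open sites that can feasibly serve all demand totals ≥ 173 even under its best assignment. Minimum: 149.

149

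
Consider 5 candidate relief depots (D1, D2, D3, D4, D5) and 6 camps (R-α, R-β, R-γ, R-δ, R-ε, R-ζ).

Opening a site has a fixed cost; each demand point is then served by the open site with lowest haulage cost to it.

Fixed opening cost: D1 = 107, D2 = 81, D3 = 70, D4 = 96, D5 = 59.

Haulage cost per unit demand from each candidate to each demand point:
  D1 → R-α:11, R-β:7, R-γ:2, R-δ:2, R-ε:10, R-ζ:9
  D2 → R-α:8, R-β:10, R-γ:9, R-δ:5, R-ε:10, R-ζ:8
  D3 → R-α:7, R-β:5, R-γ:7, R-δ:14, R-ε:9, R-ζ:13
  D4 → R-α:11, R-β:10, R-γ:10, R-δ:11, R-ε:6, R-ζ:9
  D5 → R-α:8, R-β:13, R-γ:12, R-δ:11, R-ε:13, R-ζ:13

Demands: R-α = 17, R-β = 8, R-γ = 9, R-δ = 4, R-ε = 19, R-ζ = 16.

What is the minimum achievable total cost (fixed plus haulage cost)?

Open {D1, D3}: assign each demand point to its cheapest open site.
  R-α→D3 17×7=119, R-β→D3 8×5=40, R-γ→D1 9×2=18, R-δ→D1 4×2=8, R-ε→D3 19×9=171, R-ζ→D1 16×9=144
  haulage cost 500, fixed 177 → total 677.
Compare {D3, D4}: haulage cost 524 + fixed 166 = 690.
Compare {D2, D3}: haulage cost 541 + fixed 151 = 692.
Compare {D1}: haulage cost 603 + fixed 107 = 710.
All other subsets cost ≥ 690. Minimum total cost: 677.

677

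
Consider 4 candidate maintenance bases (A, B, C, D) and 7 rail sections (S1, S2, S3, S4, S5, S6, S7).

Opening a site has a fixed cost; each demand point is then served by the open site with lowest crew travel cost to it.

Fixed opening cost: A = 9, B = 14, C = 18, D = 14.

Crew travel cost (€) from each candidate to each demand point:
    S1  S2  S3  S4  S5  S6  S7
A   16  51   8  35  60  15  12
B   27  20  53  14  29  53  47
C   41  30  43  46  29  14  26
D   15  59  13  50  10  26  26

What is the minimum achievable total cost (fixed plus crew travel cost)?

131

Open {A, B, D}: assign each demand point to its cheapest open site.
  S1→D 15, S2→B 20, S3→A 8, S4→B 14, S5→D 10, S6→A 15, S7→A 12
  crew travel cost 94, fixed 37 → total 131.
Compare {A, B}: crew travel cost 114 + fixed 23 = 137.
Compare {A, B, C, D}: crew travel cost 93 + fixed 55 = 148.
Compare {B, D}: crew travel cost 124 + fixed 28 = 152.
All other subsets cost ≥ 137. Minimum total cost: 131.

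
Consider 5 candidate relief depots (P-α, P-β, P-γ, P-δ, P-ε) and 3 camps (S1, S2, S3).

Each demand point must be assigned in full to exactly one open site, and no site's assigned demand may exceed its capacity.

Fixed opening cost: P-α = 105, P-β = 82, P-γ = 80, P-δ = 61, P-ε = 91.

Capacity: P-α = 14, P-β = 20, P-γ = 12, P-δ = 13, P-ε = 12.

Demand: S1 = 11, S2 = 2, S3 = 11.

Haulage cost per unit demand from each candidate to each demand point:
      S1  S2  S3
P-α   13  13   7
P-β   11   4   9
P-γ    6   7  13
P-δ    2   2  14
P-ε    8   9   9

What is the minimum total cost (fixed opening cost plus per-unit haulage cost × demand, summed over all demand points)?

Open {P-β, P-δ}; cheapest assignment that respects the capacities:
  P-β (cap 20, load 11): S3 — cost 11×9 = 99
  P-δ (cap 13, load 13): S1, S2 — cost 11×2 + 2×2 = 26
  Shipping 125, fixed 143 → total 268.
  Any other capacity-feasible assignment to {P-β, P-δ} ships for at least 125.
Compare {P-α, P-δ}: its best feasible assignment gives total 269.
Compare {P-δ, P-ε}: its best feasible assignment gives total 277.
Every other set of open sites that can feasibly serve all demand totals ≥ 269 even under its best assignment. Minimum: 268.

268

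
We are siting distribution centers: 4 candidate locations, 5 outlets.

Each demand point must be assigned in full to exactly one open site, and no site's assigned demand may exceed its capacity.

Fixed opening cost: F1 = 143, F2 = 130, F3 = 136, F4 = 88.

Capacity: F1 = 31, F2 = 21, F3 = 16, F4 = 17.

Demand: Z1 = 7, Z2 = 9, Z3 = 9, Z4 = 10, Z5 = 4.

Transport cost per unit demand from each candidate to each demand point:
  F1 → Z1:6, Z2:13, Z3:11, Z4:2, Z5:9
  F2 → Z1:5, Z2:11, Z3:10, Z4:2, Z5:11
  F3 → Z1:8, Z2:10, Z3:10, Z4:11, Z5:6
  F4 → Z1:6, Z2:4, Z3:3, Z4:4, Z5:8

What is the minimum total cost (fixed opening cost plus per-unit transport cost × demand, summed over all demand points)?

460

Open {F1, F4}; cheapest assignment that respects the capacities:
  F1 (cap 31, load 26): Z1, Z3, Z4 — cost 7×6 + 9×11 + 10×2 = 161
  F4 (cap 17, load 13): Z2, Z5 — cost 9×4 + 4×8 = 68
  Shipping 229, fixed 231 → total 460.
  Any other capacity-feasible assignment to {F1, F4} ships for at least 229.
Compare {F2, F3, F4}: its best feasible assignment gives total 550.
Compare {F1, F3}: its best feasible assignment gives total 554.
Every other set of open sites that can feasibly serve all demand totals ≥ 550 even under its best assignment. Minimum: 460.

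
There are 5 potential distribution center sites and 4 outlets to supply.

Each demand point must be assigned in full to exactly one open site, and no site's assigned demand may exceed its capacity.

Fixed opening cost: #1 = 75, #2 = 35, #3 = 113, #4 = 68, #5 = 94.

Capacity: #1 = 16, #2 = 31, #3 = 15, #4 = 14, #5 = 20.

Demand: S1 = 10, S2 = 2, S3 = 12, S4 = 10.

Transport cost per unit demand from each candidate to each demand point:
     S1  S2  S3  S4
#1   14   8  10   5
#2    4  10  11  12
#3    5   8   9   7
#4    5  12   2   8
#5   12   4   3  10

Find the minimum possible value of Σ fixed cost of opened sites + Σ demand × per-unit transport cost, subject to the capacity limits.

Open {#2, #4}; cheapest assignment that respects the capacities:
  #2 (cap 31, load 22): S1, S2, S4 — cost 10×4 + 2×10 + 10×12 = 180
  #4 (cap 14, load 12): S3 — cost 12×2 = 24
  Shipping 204, fixed 103 → total 307.
  Any other capacity-feasible assignment to {#2, #4} ships for at least 204.
Compare {#1, #2, #4}: its best feasible assignment gives total 308.
Compare {#2, #5}: its best feasible assignment gives total 333.
Every other set of open sites that can feasibly serve all demand totals ≥ 308 even under its best assignment. Minimum: 307.

307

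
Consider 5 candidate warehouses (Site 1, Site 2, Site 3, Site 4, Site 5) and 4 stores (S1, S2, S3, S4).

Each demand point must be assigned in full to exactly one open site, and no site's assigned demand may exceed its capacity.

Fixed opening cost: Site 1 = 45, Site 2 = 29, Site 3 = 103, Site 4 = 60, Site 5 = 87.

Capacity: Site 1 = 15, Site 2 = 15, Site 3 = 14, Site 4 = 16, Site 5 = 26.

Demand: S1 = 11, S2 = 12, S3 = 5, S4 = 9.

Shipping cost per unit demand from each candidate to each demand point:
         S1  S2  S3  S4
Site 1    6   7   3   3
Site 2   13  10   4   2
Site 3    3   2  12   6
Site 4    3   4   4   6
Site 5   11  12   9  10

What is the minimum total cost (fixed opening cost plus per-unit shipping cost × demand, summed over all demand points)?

286

Open {Site 1, Site 2, Site 4}; cheapest assignment that respects the capacities:
  Site 1 (cap 15, load 11): S1 — cost 11×6 = 66
  Site 2 (cap 15, load 14): S3, S4 — cost 5×4 + 9×2 = 38
  Site 4 (cap 16, load 12): S2 — cost 12×4 = 48
  Shipping 152, fixed 134 → total 286.
  Any other capacity-feasible assignment to {Site 1, Site 2, Site 4} ships for at least 152.
Compare {Site 2, Site 3, Site 4}: its best feasible assignment gives total 287.
Compare {Site 1, Site 2, Site 3}: its best feasible assignment gives total 305.
Every other set of open sites that can feasibly serve all demand totals ≥ 287 even under its best assignment. Minimum: 286.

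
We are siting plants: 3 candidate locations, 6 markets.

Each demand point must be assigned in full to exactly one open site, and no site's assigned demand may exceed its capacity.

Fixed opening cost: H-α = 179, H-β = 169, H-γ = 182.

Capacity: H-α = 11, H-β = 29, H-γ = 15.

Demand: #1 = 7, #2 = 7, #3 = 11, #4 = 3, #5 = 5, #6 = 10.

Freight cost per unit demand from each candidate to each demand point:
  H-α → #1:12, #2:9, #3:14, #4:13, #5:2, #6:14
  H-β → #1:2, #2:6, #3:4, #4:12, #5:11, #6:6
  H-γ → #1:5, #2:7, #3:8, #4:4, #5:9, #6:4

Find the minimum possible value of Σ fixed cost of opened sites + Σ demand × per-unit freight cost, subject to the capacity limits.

572

Open {H-β, H-γ}; cheapest assignment that respects the capacities:
  H-β (cap 29, load 28): #1, #2, #3, #4 — cost 7×2 + 7×6 + 11×4 + 3×12 = 136
  H-γ (cap 15, load 15): #5, #6 — cost 5×9 + 10×4 = 85
  Shipping 221, fixed 351 → total 572.
  Any other capacity-feasible assignment to {H-β, H-γ} ships for at least 221.
Compare {H-α, H-β, H-γ}: its best feasible assignment gives total 692.
Every other set of open sites that can feasibly serve all demand totals ≥ 692 even under its best assignment. Minimum: 572.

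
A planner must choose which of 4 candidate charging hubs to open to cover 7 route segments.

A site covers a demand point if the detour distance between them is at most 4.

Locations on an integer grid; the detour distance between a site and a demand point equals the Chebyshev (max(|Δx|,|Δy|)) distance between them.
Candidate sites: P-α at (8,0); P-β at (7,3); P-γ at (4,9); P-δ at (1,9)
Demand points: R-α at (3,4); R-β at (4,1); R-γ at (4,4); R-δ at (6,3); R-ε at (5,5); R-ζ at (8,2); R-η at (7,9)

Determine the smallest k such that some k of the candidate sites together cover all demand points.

Coverage sets (demand points within 4 of each site):
  P-α: {R-β, R-γ, R-δ, R-ζ}
  P-β: {R-α, R-β, R-γ, R-δ, R-ε, R-ζ}
  P-γ: {R-ε, R-η}
  P-δ: {R-ε}
No single site covers all 7 demand points.
But {P-β, P-γ} covers everything, so the minimum is 2.

2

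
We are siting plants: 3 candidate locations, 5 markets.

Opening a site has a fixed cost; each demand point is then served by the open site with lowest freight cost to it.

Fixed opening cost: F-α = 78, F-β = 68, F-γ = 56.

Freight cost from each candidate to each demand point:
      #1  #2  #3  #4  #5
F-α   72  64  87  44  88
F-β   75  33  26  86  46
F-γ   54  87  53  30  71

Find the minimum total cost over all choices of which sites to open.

Open {F-β, F-γ}: assign each demand point to its cheapest open site.
  #1→F-γ 54, #2→F-β 33, #3→F-β 26, #4→F-γ 30, #5→F-β 46
  freight cost 189, fixed 124 → total 313.
Compare {F-β}: freight cost 266 + fixed 68 = 334.
Compare {F-γ}: freight cost 295 + fixed 56 = 351.
Compare {F-α, F-β}: freight cost 221 + fixed 146 = 367.
All other subsets cost ≥ 334. Minimum total cost: 313.

313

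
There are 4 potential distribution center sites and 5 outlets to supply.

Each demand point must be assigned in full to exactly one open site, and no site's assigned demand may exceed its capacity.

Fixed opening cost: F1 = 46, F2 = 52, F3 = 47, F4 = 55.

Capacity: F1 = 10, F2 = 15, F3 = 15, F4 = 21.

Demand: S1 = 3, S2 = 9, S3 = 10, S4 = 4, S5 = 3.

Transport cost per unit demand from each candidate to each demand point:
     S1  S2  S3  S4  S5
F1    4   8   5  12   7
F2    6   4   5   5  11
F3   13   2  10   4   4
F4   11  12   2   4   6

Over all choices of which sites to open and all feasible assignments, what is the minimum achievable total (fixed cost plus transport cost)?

Open {F3, F4}; cheapest assignment that respects the capacities:
  F3 (cap 15, load 12): S2, S5 — cost 9×2 + 3×4 = 30
  F4 (cap 21, load 17): S1, S3, S4 — cost 3×11 + 10×2 + 4×4 = 69
  Shipping 99, fixed 102 → total 201.
  Any other capacity-feasible assignment to {F3, F4} ships for at least 99.
Compare {F2, F4}: its best feasible assignment gives total 215.
Compare {F1, F3, F4}: its best feasible assignment gives total 226.
Every other set of open sites that can feasibly serve all demand totals ≥ 215 even under its best assignment. Minimum: 201.

201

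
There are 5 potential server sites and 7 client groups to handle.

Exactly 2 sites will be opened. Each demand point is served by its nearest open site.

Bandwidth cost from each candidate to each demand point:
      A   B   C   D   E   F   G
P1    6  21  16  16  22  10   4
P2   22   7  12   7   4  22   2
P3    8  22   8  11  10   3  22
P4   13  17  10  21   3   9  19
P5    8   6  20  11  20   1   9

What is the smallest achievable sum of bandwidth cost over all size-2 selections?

39

Open {P2, P3}.
  A→P3 8, B→P2 7, C→P3 8, D→P2 7, E→P2 4, F→P3 3, G→P2 2  ⇒ total 39.
Compare {P2, P5}: total 40.
Compare {P1, P2}: total 48.
No size-2 selection does better; minimum is 39.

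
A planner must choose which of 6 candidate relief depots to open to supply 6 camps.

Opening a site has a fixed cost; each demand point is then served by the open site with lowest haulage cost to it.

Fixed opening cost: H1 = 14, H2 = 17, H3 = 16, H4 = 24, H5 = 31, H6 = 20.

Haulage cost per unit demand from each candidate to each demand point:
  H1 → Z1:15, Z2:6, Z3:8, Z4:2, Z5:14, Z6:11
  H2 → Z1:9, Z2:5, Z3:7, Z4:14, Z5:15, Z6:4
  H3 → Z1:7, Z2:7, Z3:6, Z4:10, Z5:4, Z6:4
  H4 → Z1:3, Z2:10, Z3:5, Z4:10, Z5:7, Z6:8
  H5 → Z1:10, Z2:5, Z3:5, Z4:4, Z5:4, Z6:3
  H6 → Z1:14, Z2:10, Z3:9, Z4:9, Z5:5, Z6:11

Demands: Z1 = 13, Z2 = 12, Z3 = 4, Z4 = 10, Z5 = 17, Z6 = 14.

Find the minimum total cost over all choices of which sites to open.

318

Open {H1, H4, H5}: assign each demand point to its cheapest open site.
  Z1→H4 13×3=39, Z2→H5 12×5=60, Z3→H4 4×5=20, Z4→H1 10×2=20, Z5→H5 17×4=68, Z6→H5 14×3=42
  haulage cost 249, fixed 69 → total 318.
Compare {H4, H5}: haulage cost 269 + fixed 55 = 324.
Compare {H1, H3, H4}: haulage cost 275 + fixed 54 = 329.
Compare {H1, H2, H3, H4}: haulage cost 263 + fixed 71 = 334.
All other subsets cost ≥ 324. Minimum total cost: 318.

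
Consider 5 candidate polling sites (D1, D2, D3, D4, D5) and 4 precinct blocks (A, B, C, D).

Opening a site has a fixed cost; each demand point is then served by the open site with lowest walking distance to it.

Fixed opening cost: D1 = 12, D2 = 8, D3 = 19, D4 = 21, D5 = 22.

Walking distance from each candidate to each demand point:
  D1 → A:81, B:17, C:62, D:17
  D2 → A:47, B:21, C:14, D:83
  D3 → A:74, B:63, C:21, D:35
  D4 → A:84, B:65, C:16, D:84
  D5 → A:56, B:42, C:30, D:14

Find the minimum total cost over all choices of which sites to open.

115

Open {D1, D2}: assign each demand point to its cheapest open site.
  A→D2 47, B→D1 17, C→D2 14, D→D1 17
  walking distance 95, fixed 20 → total 115.
Compare {D2, D5}: walking distance 96 + fixed 30 = 126.
Compare {D1, D2, D3}: walking distance 95 + fixed 39 = 134.
Compare {D1, D2, D5}: walking distance 92 + fixed 42 = 134.
All other subsets cost ≥ 126. Minimum total cost: 115.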